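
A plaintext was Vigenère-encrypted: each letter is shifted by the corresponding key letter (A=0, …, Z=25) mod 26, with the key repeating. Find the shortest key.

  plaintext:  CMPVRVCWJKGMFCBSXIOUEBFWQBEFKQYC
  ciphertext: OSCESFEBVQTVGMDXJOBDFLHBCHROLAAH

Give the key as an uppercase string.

MGNJBKCF

  i= 0: O-C = 12 → M
  i= 1: S-M =  6 → G
  i= 2: C-P = 13 → N
  i= 3: E-V =  9 → J
  i= 4: S-R =  1 → B
  i= 5: F-V = 10 → K
  i= 6: E-C =  2 → C
  i= 7: B-W =  5 → F
  i= 8: V-J = 12 → M
  i= 9: Q-K =  6 → G
  i=10: T-G = 13 → N
  i=11: V-M =  9 → J
  i=12: G-F =  1 → B
  i=13: M-C = 10 → K
  i=14: D-B =  2 → C
  i=15: X-S =  5 → F
  i=16: J-X = 12 → M
  i=17: O-I =  6 → G
  i=18: B-O = 13 → N
  i=19: D-U =  9 → J
  i=20: F-E =  1 → B
  i=21: L-B = 10 → K
  i=22: H-F =  2 → C
  i=23: B-W =  5 → F
  i=24: C-Q = 12 → M
  i=25: H-B =  6 → G
  i=26: R-E = 13 → N
  i=27: O-F =  9 → J
  i=28: L-K =  1 → B
  i=29: A-Q = 10 → K
  i=30: A-Y =  2 → C
  i=31: H-C =  5 → F
  shifts repeat with period 8: MGNJBKCF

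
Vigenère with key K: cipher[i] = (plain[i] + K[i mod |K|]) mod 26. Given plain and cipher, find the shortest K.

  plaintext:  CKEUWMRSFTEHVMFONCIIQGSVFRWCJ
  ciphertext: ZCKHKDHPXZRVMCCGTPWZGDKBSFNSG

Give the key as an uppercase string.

  i= 0: Z-C = 23 → X
  i= 1: C-K = 18 → S
  i= 2: K-E =  6 → G
  i= 3: H-U = 13 → N
  i= 4: K-W = 14 → O
  i= 5: D-M = 17 → R
  i= 6: H-R = 16 → Q
  i= 7: P-S = 23 → X
  i= 8: X-F = 18 → S
  i= 9: Z-T =  6 → G
  i=10: R-E = 13 → N
  i=11: V-H = 14 → O
  i=12: M-V = 17 → R
  i=13: C-M = 16 → Q
  i=14: C-F = 23 → X
  i=15: G-O = 18 → S
  i=16: T-N =  6 → G
  i=17: P-C = 13 → N
  i=18: W-I = 14 → O
  i=19: Z-I = 17 → R
  i=20: G-Q = 16 → Q
  i=21: D-G = 23 → X
  i=22: K-S = 18 → S
  i=23: B-V =  6 → G
  i=24: S-F = 13 → N
  i=25: F-R = 14 → O
  i=26: N-W = 17 → R
  i=27: S-C = 16 → Q
  i=28: G-J = 23 → X
  shifts repeat with period 7: XSGNORQ

XSGNORQ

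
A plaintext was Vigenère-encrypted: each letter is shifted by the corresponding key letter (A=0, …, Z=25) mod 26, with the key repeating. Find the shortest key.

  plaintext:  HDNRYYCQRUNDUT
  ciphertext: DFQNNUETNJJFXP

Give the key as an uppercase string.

  i= 0: D-H = 22 → W
  i= 1: F-D =  2 → C
  i= 2: Q-N =  3 → D
  i= 3: N-R = 22 → W
  i= 4: N-Y = 15 → P
  i= 5: U-Y = 22 → W
  i= 6: E-C =  2 → C
  i= 7: T-Q =  3 → D
  i= 8: N-R = 22 → W
  i= 9: J-U = 15 → P
  i=10: J-N = 22 → W
  i=11: F-D =  2 → C
  i=12: X-U =  3 → D
  i=13: P-T = 22 → W
  shifts repeat with period 5: WCDWP

WCDWP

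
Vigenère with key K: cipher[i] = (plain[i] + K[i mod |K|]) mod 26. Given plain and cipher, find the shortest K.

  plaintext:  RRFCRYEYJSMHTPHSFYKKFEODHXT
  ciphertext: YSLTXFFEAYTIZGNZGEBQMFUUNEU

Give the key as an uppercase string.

  i= 0: Y-R =  7 → H
  i= 1: S-R =  1 → B
  i= 2: L-F =  6 → G
  i= 3: T-C = 17 → R
  i= 4: X-R =  6 → G
  i= 5: F-Y =  7 → H
  i= 6: F-E =  1 → B
  i= 7: E-Y =  6 → G
  i= 8: A-J = 17 → R
  i= 9: Y-S =  6 → G
  i=10: T-M =  7 → H
  i=11: I-H =  1 → B
  i=12: Z-T =  6 → G
  i=13: G-P = 17 → R
  i=14: N-H =  6 → G
  i=15: Z-S =  7 → H
  i=16: G-F =  1 → B
  i=17: E-Y =  6 → G
  i=18: B-K = 17 → R
  i=19: Q-K =  6 → G
  i=20: M-F =  7 → H
  i=21: F-E =  1 → B
  i=22: U-O =  6 → G
  i=23: U-D = 17 → R
  i=24: N-H =  6 → G
  i=25: E-X =  7 → H
  i=26: U-T =  1 → B
  shifts repeat with period 5: HBGRG

HBGRG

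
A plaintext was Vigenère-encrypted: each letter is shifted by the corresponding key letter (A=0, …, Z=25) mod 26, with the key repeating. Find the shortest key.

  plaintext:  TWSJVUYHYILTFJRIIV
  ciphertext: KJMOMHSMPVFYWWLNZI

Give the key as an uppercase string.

  i= 0: K-T = 17 → R
  i= 1: J-W = 13 → N
  i= 2: M-S = 20 → U
  i= 3: O-J =  5 → F
  i= 4: M-V = 17 → R
  i= 5: H-U = 13 → N
  i= 6: S-Y = 20 → U
  i= 7: M-H =  5 → F
  i= 8: P-Y = 17 → R
  i= 9: V-I = 13 → N
  i=10: F-L = 20 → U
  i=11: Y-T =  5 → F
  i=12: W-F = 17 → R
  i=13: W-J = 13 → N
  i=14: L-R = 20 → U
  i=15: N-I =  5 → F
  i=16: Z-I = 17 → R
  i=17: I-V = 13 → N
  shifts repeat with period 4: RNUF

RNUF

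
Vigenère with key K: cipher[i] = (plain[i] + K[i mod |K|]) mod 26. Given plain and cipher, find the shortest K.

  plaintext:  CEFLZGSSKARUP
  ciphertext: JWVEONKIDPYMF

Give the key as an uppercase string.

HSQTP

  i= 0: J-C =  7 → H
  i= 1: W-E = 18 → S
  i= 2: V-F = 16 → Q
  i= 3: E-L = 19 → T
  i= 4: O-Z = 15 → P
  i= 5: N-G =  7 → H
  i= 6: K-S = 18 → S
  i= 7: I-S = 16 → Q
  i= 8: D-K = 19 → T
  i= 9: P-A = 15 → P
  i=10: Y-R =  7 → H
  i=11: M-U = 18 → S
  i=12: F-P = 16 → Q
  shifts repeat with period 5: HSQTP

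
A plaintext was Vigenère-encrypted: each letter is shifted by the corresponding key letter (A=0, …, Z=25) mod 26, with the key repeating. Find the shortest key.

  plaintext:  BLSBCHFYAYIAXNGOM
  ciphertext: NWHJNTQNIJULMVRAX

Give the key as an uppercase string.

  i= 0: N-B = 12 → M
  i= 1: W-L = 11 → L
  i= 2: H-S = 15 → P
  i= 3: J-B =  8 → I
  i= 4: N-C = 11 → L
  i= 5: T-H = 12 → M
  i= 6: Q-F = 11 → L
  i= 7: N-Y = 15 → P
  i= 8: I-A =  8 → I
  i= 9: J-Y = 11 → L
  i=10: U-I = 12 → M
  i=11: L-A = 11 → L
  i=12: M-X = 15 → P
  i=13: V-N =  8 → I
  i=14: R-G = 11 → L
  i=15: A-O = 12 → M
  i=16: X-M = 11 → L
  shifts repeat with period 5: MLPIL

MLPIL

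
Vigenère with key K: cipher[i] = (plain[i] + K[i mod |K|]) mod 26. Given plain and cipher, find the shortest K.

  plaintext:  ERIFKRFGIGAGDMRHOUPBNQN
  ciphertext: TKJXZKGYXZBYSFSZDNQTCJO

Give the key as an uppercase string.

  i= 0: T-E = 15 → P
  i= 1: K-R = 19 → T
  i= 2: J-I =  1 → B
  i= 3: X-F = 18 → S
  i= 4: Z-K = 15 → P
  i= 5: K-R = 19 → T
  i= 6: G-F =  1 → B
  i= 7: Y-G = 18 → S
  i= 8: X-I = 15 → P
  i= 9: Z-G = 19 → T
  i=10: B-A =  1 → B
  i=11: Y-G = 18 → S
  i=12: S-D = 15 → P
  i=13: F-M = 19 → T
  i=14: S-R =  1 → B
  i=15: Z-H = 18 → S
  i=16: D-O = 15 → P
  i=17: N-U = 19 → T
  i=18: Q-P =  1 → B
  i=19: T-B = 18 → S
  i=20: C-N = 15 → P
  i=21: J-Q = 19 → T
  i=22: O-N =  1 → B
  shifts repeat with period 4: PTBS

PTBS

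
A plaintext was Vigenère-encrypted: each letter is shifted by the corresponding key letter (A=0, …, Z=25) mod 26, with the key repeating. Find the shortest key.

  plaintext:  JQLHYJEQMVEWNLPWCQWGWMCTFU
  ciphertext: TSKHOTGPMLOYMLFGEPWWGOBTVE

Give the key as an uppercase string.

KCZAQ

  i= 0: T-J = 10 → K
  i= 1: S-Q =  2 → C
  i= 2: K-L = 25 → Z
  i= 3: H-H =  0 → A
  i= 4: O-Y = 16 → Q
  i= 5: T-J = 10 → K
  i= 6: G-E =  2 → C
  i= 7: P-Q = 25 → Z
  i= 8: M-M =  0 → A
  i= 9: L-V = 16 → Q
  i=10: O-E = 10 → K
  i=11: Y-W =  2 → C
  i=12: M-N = 25 → Z
  i=13: L-L =  0 → A
  i=14: F-P = 16 → Q
  i=15: G-W = 10 → K
  i=16: E-C =  2 → C
  i=17: P-Q = 25 → Z
  i=18: W-W =  0 → A
  i=19: W-G = 16 → Q
  i=20: G-W = 10 → K
  i=21: O-M =  2 → C
  i=22: B-C = 25 → Z
  i=23: T-T =  0 → A
  i=24: V-F = 16 → Q
  i=25: E-U = 10 → K
  shifts repeat with period 5: KCZAQ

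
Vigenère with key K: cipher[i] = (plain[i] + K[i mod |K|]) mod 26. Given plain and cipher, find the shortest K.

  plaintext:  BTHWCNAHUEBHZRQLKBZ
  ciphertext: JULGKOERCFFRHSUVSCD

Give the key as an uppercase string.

IBEK

  i= 0: J-B =  8 → I
  i= 1: U-T =  1 → B
  i= 2: L-H =  4 → E
  i= 3: G-W = 10 → K
  i= 4: K-C =  8 → I
  i= 5: O-N =  1 → B
  i= 6: E-A =  4 → E
  i= 7: R-H = 10 → K
  i= 8: C-U =  8 → I
  i= 9: F-E =  1 → B
  i=10: F-B =  4 → E
  i=11: R-H = 10 → K
  i=12: H-Z =  8 → I
  i=13: S-R =  1 → B
  i=14: U-Q =  4 → E
  i=15: V-L = 10 → K
  i=16: S-K =  8 → I
  i=17: C-B =  1 → B
  i=18: D-Z =  4 → E
  shifts repeat with period 4: IBEK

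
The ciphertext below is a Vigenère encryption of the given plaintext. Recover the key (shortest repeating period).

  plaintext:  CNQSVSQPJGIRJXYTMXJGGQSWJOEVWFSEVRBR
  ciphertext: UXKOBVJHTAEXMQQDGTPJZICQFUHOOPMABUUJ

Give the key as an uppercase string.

  i= 0: U-C = 18 → S
  i= 1: X-N = 10 → K
  i= 2: K-Q = 20 → U
  i= 3: O-S = 22 → W
  i= 4: B-V =  6 → G
  i= 5: V-S =  3 → D
  i= 6: J-Q = 19 → T
  i= 7: H-P = 18 → S
  i= 8: T-J = 10 → K
  i= 9: A-G = 20 → U
  i=10: E-I = 22 → W
  i=11: X-R =  6 → G
  i=12: M-J =  3 → D
  i=13: Q-X = 19 → T
  i=14: Q-Y = 18 → S
  i=15: D-T = 10 → K
  i=16: G-M = 20 → U
  i=17: T-X = 22 → W
  i=18: P-J =  6 → G
  i=19: J-G =  3 → D
  i=20: Z-G = 19 → T
  i=21: I-Q = 18 → S
  i=22: C-S = 10 → K
  i=23: Q-W = 20 → U
  i=24: F-J = 22 → W
  i=25: U-O =  6 → G
  i=26: H-E =  3 → D
  i=27: O-V = 19 → T
  i=28: O-W = 18 → S
  i=29: P-F = 10 → K
  i=30: M-S = 20 → U
  i=31: A-E = 22 → W
  i=32: B-V =  6 → G
  i=33: U-R =  3 → D
  i=34: U-B = 19 → T
  i=35: J-R = 18 → S
  shifts repeat with period 7: SKUWGDT

SKUWGDT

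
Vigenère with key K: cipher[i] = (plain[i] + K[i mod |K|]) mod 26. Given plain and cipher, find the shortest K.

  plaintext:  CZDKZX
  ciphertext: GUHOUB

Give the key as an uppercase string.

EVE

  i= 0: G-C =  4 → E
  i= 1: U-Z = 21 → V
  i= 2: H-D =  4 → E
  i= 3: O-K =  4 → E
  i= 4: U-Z = 21 → V
  i= 5: B-X =  4 → E
  shifts repeat with period 3: EVE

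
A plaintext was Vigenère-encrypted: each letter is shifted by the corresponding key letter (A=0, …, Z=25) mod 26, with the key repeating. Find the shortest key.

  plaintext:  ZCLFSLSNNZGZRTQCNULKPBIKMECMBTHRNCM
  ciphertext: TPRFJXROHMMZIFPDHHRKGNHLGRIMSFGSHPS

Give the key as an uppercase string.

UNGARMZB

  i= 0: T-Z = 20 → U
  i= 1: P-C = 13 → N
  i= 2: R-L =  6 → G
  i= 3: F-F =  0 → A
  i= 4: J-S = 17 → R
  i= 5: X-L = 12 → M
  i= 6: R-S = 25 → Z
  i= 7: O-N =  1 → B
  i= 8: H-N = 20 → U
  i= 9: M-Z = 13 → N
  i=10: M-G =  6 → G
  i=11: Z-Z =  0 → A
  i=12: I-R = 17 → R
  i=13: F-T = 12 → M
  i=14: P-Q = 25 → Z
  i=15: D-C =  1 → B
  i=16: H-N = 20 → U
  i=17: H-U = 13 → N
  i=18: R-L =  6 → G
  i=19: K-K =  0 → A
  i=20: G-P = 17 → R
  i=21: N-B = 12 → M
  i=22: H-I = 25 → Z
  i=23: L-K =  1 → B
  i=24: G-M = 20 → U
  i=25: R-E = 13 → N
  i=26: I-C =  6 → G
  i=27: M-M =  0 → A
  i=28: S-B = 17 → R
  i=29: F-T = 12 → M
  i=30: G-H = 25 → Z
  i=31: S-R =  1 → B
  i=32: H-N = 20 → U
  i=33: P-C = 13 → N
  i=34: S-M =  6 → G
  shifts repeat with period 8: UNGARMZB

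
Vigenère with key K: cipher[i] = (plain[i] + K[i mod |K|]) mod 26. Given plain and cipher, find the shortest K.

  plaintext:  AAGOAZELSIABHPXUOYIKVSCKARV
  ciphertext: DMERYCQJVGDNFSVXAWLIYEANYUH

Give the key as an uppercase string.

DMYDY

  i= 0: D-A =  3 → D
  i= 1: M-A = 12 → M
  i= 2: E-G = 24 → Y
  i= 3: R-O =  3 → D
  i= 4: Y-A = 24 → Y
  i= 5: C-Z =  3 → D
  i= 6: Q-E = 12 → M
  i= 7: J-L = 24 → Y
  i= 8: V-S =  3 → D
  i= 9: G-I = 24 → Y
  i=10: D-A =  3 → D
  i=11: N-B = 12 → M
  i=12: F-H = 24 → Y
  i=13: S-P =  3 → D
  i=14: V-X = 24 → Y
  i=15: X-U =  3 → D
  i=16: A-O = 12 → M
  i=17: W-Y = 24 → Y
  i=18: L-I =  3 → D
  i=19: I-K = 24 → Y
  i=20: Y-V =  3 → D
  i=21: E-S = 12 → M
  i=22: A-C = 24 → Y
  i=23: N-K =  3 → D
  i=24: Y-A = 24 → Y
  i=25: U-R =  3 → D
  i=26: H-V = 12 → M
  shifts repeat with period 5: DMYDY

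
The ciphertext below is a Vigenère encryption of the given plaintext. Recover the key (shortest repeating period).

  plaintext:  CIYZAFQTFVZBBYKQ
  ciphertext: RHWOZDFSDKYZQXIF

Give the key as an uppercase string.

  i= 0: R-C = 15 → P
  i= 1: H-I = 25 → Z
  i= 2: W-Y = 24 → Y
  i= 3: O-Z = 15 → P
  i= 4: Z-A = 25 → Z
  i= 5: D-F = 24 → Y
  i= 6: F-Q = 15 → P
  i= 7: S-T = 25 → Z
  i= 8: D-F = 24 → Y
  i= 9: K-V = 15 → P
  i=10: Y-Z = 25 → Z
  i=11: Z-B = 24 → Y
  i=12: Q-B = 15 → P
  i=13: X-Y = 25 → Z
  i=14: I-K = 24 → Y
  i=15: F-Q = 15 → P
  shifts repeat with period 3: PZY

PZY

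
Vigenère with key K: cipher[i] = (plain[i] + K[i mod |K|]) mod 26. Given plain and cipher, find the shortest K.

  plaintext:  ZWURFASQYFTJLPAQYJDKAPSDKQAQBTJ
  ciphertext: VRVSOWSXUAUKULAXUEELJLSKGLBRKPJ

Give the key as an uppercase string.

  i= 0: V-Z = 22 → W
  i= 1: R-W = 21 → V
  i= 2: V-U =  1 → B
  i= 3: S-R =  1 → B
  i= 4: O-F =  9 → J
  i= 5: W-A = 22 → W
  i= 6: S-S =  0 → A
  i= 7: X-Q =  7 → H
  i= 8: U-Y = 22 → W
  i= 9: A-F = 21 → V
  i=10: U-T =  1 → B
  i=11: K-J =  1 → B
  i=12: U-L =  9 → J
  i=13: L-P = 22 → W
  i=14: A-A =  0 → A
  i=15: X-Q =  7 → H
  i=16: U-Y = 22 → W
  i=17: E-J = 21 → V
  i=18: E-D =  1 → B
  i=19: L-K =  1 → B
  i=20: J-A =  9 → J
  i=21: L-P = 22 → W
  i=22: S-S =  0 → A
  i=23: K-D =  7 → H
  i=24: G-K = 22 → W
  i=25: L-Q = 21 → V
  i=26: B-A =  1 → B
  i=27: R-Q =  1 → B
  i=28: K-B =  9 → J
  i=29: P-T = 22 → W
  i=30: J-J =  0 → A
  shifts repeat with period 8: WVBBJWAH

WVBBJWAH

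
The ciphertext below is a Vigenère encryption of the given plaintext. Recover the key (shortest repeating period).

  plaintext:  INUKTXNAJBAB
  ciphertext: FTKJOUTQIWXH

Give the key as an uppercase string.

XGQZV

  i= 0: F-I = 23 → X
  i= 1: T-N =  6 → G
  i= 2: K-U = 16 → Q
  i= 3: J-K = 25 → Z
  i= 4: O-T = 21 → V
  i= 5: U-X = 23 → X
  i= 6: T-N =  6 → G
  i= 7: Q-A = 16 → Q
  i= 8: I-J = 25 → Z
  i= 9: W-B = 21 → V
  i=10: X-A = 23 → X
  i=11: H-B =  6 → G
  shifts repeat with period 5: XGQZV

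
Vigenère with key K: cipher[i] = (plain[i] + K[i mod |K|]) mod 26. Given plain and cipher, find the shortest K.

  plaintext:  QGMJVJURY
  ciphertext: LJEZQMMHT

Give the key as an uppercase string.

  i= 0: L-Q = 21 → V
  i= 1: J-G =  3 → D
  i= 2: E-M = 18 → S
  i= 3: Z-J = 16 → Q
  i= 4: Q-V = 21 → V
  i= 5: M-J =  3 → D
  i= 6: M-U = 18 → S
  i= 7: H-R = 16 → Q
  i= 8: T-Y = 21 → V
  shifts repeat with period 4: VDSQ

VDSQ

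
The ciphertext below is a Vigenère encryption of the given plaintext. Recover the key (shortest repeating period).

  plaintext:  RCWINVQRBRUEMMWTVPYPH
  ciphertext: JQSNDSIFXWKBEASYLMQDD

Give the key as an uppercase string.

  i= 0: J-R = 18 → S
  i= 1: Q-C = 14 → O
  i= 2: S-W = 22 → W
  i= 3: N-I =  5 → F
  i= 4: D-N = 16 → Q
  i= 5: S-V = 23 → X
  i= 6: I-Q = 18 → S
  i= 7: F-R = 14 → O
  i= 8: X-B = 22 → W
  i= 9: W-R =  5 → F
  i=10: K-U = 16 → Q
  i=11: B-E = 23 → X
  i=12: E-M = 18 → S
  i=13: A-M = 14 → O
  i=14: S-W = 22 → W
  i=15: Y-T =  5 → F
  i=16: L-V = 16 → Q
  i=17: M-P = 23 → X
  i=18: Q-Y = 18 → S
  i=19: D-P = 14 → O
  i=20: D-H = 22 → W
  shifts repeat with period 6: SOWFQX

SOWFQX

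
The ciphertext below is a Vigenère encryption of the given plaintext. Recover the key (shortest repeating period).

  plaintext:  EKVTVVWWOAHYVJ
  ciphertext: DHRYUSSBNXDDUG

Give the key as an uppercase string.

  i= 0: D-E = 25 → Z
  i= 1: H-K = 23 → X
  i= 2: R-V = 22 → W
  i= 3: Y-T =  5 → F
  i= 4: U-V = 25 → Z
  i= 5: S-V = 23 → X
  i= 6: S-W = 22 → W
  i= 7: B-W =  5 → F
  i= 8: N-O = 25 → Z
  i= 9: X-A = 23 → X
  i=10: D-H = 22 → W
  i=11: D-Y =  5 → F
  i=12: U-V = 25 → Z
  i=13: G-J = 23 → X
  shifts repeat with period 4: ZXWF

ZXWF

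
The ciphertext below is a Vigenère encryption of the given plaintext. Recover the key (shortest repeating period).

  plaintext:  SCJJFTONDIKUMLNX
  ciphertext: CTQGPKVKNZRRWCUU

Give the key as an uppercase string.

KRHX

  i= 0: C-S = 10 → K
  i= 1: T-C = 17 → R
  i= 2: Q-J =  7 → H
  i= 3: G-J = 23 → X
  i= 4: P-F = 10 → K
  i= 5: K-T = 17 → R
  i= 6: V-O =  7 → H
  i= 7: K-N = 23 → X
  i= 8: N-D = 10 → K
  i= 9: Z-I = 17 → R
  i=10: R-K =  7 → H
  i=11: R-U = 23 → X
  i=12: W-M = 10 → K
  i=13: C-L = 17 → R
  i=14: U-N =  7 → H
  i=15: U-X = 23 → X
  shifts repeat with period 4: KRHX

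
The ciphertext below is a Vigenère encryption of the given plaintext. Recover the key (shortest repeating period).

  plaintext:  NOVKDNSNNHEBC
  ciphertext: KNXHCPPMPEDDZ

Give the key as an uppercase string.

  i= 0: K-N = 23 → X
  i= 1: N-O = 25 → Z
  i= 2: X-V =  2 → C
  i= 3: H-K = 23 → X
  i= 4: C-D = 25 → Z
  i= 5: P-N =  2 → C
  i= 6: P-S = 23 → X
  i= 7: M-N = 25 → Z
  i= 8: P-N =  2 → C
  i= 9: E-H = 23 → X
  i=10: D-E = 25 → Z
  i=11: D-B =  2 → C
  i=12: Z-C = 23 → X
  shifts repeat with period 3: XZC

XZC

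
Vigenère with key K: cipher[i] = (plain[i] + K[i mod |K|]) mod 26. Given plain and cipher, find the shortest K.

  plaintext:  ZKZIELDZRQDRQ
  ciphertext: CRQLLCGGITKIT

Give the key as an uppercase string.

DHR

  i= 0: C-Z =  3 → D
  i= 1: R-K =  7 → H
  i= 2: Q-Z = 17 → R
  i= 3: L-I =  3 → D
  i= 4: L-E =  7 → H
  i= 5: C-L = 17 → R
  i= 6: G-D =  3 → D
  i= 7: G-Z =  7 → H
  i= 8: I-R = 17 → R
  i= 9: T-Q =  3 → D
  i=10: K-D =  7 → H
  i=11: I-R = 17 → R
  i=12: T-Q =  3 → D
  shifts repeat with period 3: DHR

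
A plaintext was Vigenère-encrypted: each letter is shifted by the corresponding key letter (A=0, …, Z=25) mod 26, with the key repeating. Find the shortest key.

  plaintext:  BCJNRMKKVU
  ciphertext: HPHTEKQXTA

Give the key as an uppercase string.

  i= 0: H-B =  6 → G
  i= 1: P-C = 13 → N
  i= 2: H-J = 24 → Y
  i= 3: T-N =  6 → G
  i= 4: E-R = 13 → N
  i= 5: K-M = 24 → Y
  i= 6: Q-K =  6 → G
  i= 7: X-K = 13 → N
  i= 8: T-V = 24 → Y
  i= 9: A-U =  6 → G
  shifts repeat with period 3: GNY

GNY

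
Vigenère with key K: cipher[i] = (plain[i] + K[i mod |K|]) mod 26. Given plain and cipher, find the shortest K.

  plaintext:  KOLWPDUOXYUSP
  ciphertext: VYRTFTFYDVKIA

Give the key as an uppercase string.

  i= 0: V-K = 11 → L
  i= 1: Y-O = 10 → K
  i= 2: R-L =  6 → G
  i= 3: T-W = 23 → X
  i= 4: F-P = 16 → Q
  i= 5: T-D = 16 → Q
  i= 6: F-U = 11 → L
  i= 7: Y-O = 10 → K
  i= 8: D-X =  6 → G
  i= 9: V-Y = 23 → X
  i=10: K-U = 16 → Q
  i=11: I-S = 16 → Q
  i=12: A-P = 11 → L
  shifts repeat with period 6: LKGXQQ

LKGXQQ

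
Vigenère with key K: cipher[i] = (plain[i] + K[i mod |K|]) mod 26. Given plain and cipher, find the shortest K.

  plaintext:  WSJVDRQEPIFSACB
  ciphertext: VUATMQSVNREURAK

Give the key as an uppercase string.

  i= 0: V-W = 25 → Z
  i= 1: U-S =  2 → C
  i= 2: A-J = 17 → R
  i= 3: T-V = 24 → Y
  i= 4: M-D =  9 → J
  i= 5: Q-R = 25 → Z
  i= 6: S-Q =  2 → C
  i= 7: V-E = 17 → R
  i= 8: N-P = 24 → Y
  i= 9: R-I =  9 → J
  i=10: E-F = 25 → Z
  i=11: U-S =  2 → C
  i=12: R-A = 17 → R
  i=13: A-C = 24 → Y
  i=14: K-B =  9 → J
  shifts repeat with period 5: ZCRYJ

ZCRYJ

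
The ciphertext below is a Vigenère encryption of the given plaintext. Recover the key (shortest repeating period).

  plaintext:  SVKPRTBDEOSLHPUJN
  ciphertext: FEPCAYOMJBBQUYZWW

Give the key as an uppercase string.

NJF

  i= 0: F-S = 13 → N
  i= 1: E-V =  9 → J
  i= 2: P-K =  5 → F
  i= 3: C-P = 13 → N
  i= 4: A-R =  9 → J
  i= 5: Y-T =  5 → F
  i= 6: O-B = 13 → N
  i= 7: M-D =  9 → J
  i= 8: J-E =  5 → F
  i= 9: B-O = 13 → N
  i=10: B-S =  9 → J
  i=11: Q-L =  5 → F
  i=12: U-H = 13 → N
  i=13: Y-P =  9 → J
  i=14: Z-U =  5 → F
  i=15: W-J = 13 → N
  i=16: W-N =  9 → J
  shifts repeat with period 3: NJF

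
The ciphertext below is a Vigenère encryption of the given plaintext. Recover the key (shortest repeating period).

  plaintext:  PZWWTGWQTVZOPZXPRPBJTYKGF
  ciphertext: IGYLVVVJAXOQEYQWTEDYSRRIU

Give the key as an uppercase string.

  i= 0: I-P = 19 → T
  i= 1: G-Z =  7 → H
  i= 2: Y-W =  2 → C
  i= 3: L-W = 15 → P
  i= 4: V-T =  2 → C
  i= 5: V-G = 15 → P
  i= 6: V-W = 25 → Z
  i= 7: J-Q = 19 → T
  i= 8: A-T =  7 → H
  i= 9: X-V =  2 → C
  i=10: O-Z = 15 → P
  i=11: Q-O =  2 → C
  i=12: E-P = 15 → P
  i=13: Y-Z = 25 → Z
  i=14: Q-X = 19 → T
  i=15: W-P =  7 → H
  i=16: T-R =  2 → C
  i=17: E-P = 15 → P
  i=18: D-B =  2 → C
  i=19: Y-J = 15 → P
  i=20: S-T = 25 → Z
  i=21: R-Y = 19 → T
  i=22: R-K =  7 → H
  i=23: I-G =  2 → C
  i=24: U-F = 15 → P
  shifts repeat with period 7: THCPCPZ

THCPCPZ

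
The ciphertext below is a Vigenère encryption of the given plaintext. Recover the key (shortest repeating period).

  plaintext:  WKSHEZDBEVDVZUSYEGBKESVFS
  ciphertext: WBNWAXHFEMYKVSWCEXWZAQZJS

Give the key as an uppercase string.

ARVPWYEE

  i= 0: W-W =  0 → A
  i= 1: B-K = 17 → R
  i= 2: N-S = 21 → V
  i= 3: W-H = 15 → P
  i= 4: A-E = 22 → W
  i= 5: X-Z = 24 → Y
  i= 6: H-D =  4 → E
  i= 7: F-B =  4 → E
  i= 8: E-E =  0 → A
  i= 9: M-V = 17 → R
  i=10: Y-D = 21 → V
  i=11: K-V = 15 → P
  i=12: V-Z = 22 → W
  i=13: S-U = 24 → Y
  i=14: W-S =  4 → E
  i=15: C-Y =  4 → E
  i=16: E-E =  0 → A
  i=17: X-G = 17 → R
  i=18: W-B = 21 → V
  i=19: Z-K = 15 → P
  i=20: A-E = 22 → W
  i=21: Q-S = 24 → Y
  i=22: Z-V =  4 → E
  i=23: J-F =  4 → E
  i=24: S-S =  0 → A
  shifts repeat with period 8: ARVPWYEE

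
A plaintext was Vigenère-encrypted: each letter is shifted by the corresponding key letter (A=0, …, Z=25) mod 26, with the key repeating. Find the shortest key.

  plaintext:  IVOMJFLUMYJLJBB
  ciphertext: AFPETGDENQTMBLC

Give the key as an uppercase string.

  i= 0: A-I = 18 → S
  i= 1: F-V = 10 → K
  i= 2: P-O =  1 → B
  i= 3: E-M = 18 → S
  i= 4: T-J = 10 → K
  i= 5: G-F =  1 → B
  i= 6: D-L = 18 → S
  i= 7: E-U = 10 → K
  i= 8: N-M =  1 → B
  i= 9: Q-Y = 18 → S
  i=10: T-J = 10 → K
  i=11: M-L =  1 → B
  i=12: B-J = 18 → S
  i=13: L-B = 10 → K
  i=14: C-B =  1 → B
  shifts repeat with period 3: SKB

SKB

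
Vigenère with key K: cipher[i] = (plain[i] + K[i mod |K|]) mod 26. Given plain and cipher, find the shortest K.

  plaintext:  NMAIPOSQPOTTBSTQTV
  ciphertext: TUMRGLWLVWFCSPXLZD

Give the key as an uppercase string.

  i= 0: T-N =  6 → G
  i= 1: U-M =  8 → I
  i= 2: M-A = 12 → M
  i= 3: R-I =  9 → J
  i= 4: G-P = 17 → R
  i= 5: L-O = 23 → X
  i= 6: W-S =  4 → E
  i= 7: L-Q = 21 → V
  i= 8: V-P =  6 → G
  i= 9: W-O =  8 → I
  i=10: F-T = 12 → M
  i=11: C-T =  9 → J
  i=12: S-B = 17 → R
  i=13: P-S = 23 → X
  i=14: X-T =  4 → E
  i=15: L-Q = 21 → V
  i=16: Z-T =  6 → G
  i=17: D-V =  8 → I
  shifts repeat with period 8: GIMJRXEV

GIMJRXEV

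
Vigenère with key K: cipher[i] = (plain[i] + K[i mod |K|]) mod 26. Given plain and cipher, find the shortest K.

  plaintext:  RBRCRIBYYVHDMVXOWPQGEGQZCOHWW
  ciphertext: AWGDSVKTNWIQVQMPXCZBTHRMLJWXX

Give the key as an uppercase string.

  i= 0: A-R =  9 → J
  i= 1: W-B = 21 → V
  i= 2: G-R = 15 → P
  i= 3: D-C =  1 → B
  i= 4: S-R =  1 → B
  i= 5: V-I = 13 → N
  i= 6: K-B =  9 → J
  i= 7: T-Y = 21 → V
  i= 8: N-Y = 15 → P
  i= 9: W-V =  1 → B
  i=10: I-H =  1 → B
  i=11: Q-D = 13 → N
  i=12: V-M =  9 → J
  i=13: Q-V = 21 → V
  i=14: M-X = 15 → P
  i=15: P-O =  1 → B
  i=16: X-W =  1 → B
  i=17: C-P = 13 → N
  i=18: Z-Q =  9 → J
  i=19: B-G = 21 → V
  i=20: T-E = 15 → P
  i=21: H-G =  1 → B
  i=22: R-Q =  1 → B
  i=23: M-Z = 13 → N
  i=24: L-C =  9 → J
  i=25: J-O = 21 → V
  i=26: W-H = 15 → P
  i=27: X-W =  1 → B
  i=28: X-W =  1 → B
  shifts repeat with period 6: JVPBBN

JVPBBN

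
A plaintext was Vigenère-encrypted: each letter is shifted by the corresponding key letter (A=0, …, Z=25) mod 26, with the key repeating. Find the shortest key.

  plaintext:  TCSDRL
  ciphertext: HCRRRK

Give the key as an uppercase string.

OAZ

  i= 0: H-T = 14 → O
  i= 1: C-C =  0 → A
  i= 2: R-S = 25 → Z
  i= 3: R-D = 14 → O
  i= 4: R-R =  0 → A
  i= 5: K-L = 25 → Z
  shifts repeat with period 3: OAZ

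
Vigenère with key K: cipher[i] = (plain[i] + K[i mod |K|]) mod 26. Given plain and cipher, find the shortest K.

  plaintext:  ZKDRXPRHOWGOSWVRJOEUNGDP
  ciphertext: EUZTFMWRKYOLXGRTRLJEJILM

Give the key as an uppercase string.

  i= 0: E-Z =  5 → F
  i= 1: U-K = 10 → K
  i= 2: Z-D = 22 → W
  i= 3: T-R =  2 → C
  i= 4: F-X =  8 → I
  i= 5: M-P = 23 → X
  i= 6: W-R =  5 → F
  i= 7: R-H = 10 → K
  i= 8: K-O = 22 → W
  i= 9: Y-W =  2 → C
  i=10: O-G =  8 → I
  i=11: L-O = 23 → X
  i=12: X-S =  5 → F
  i=13: G-W = 10 → K
  i=14: R-V = 22 → W
  i=15: T-R =  2 → C
  i=16: R-J =  8 → I
  i=17: L-O = 23 → X
  i=18: J-E =  5 → F
  i=19: E-U = 10 → K
  i=20: J-N = 22 → W
  i=21: I-G =  2 → C
  i=22: L-D =  8 → I
  i=23: M-P = 23 → X
  shifts repeat with period 6: FKWCIX

FKWCIX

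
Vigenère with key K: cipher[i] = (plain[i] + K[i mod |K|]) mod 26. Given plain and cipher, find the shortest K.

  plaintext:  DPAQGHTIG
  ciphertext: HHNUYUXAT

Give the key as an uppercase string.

ESN

  i= 0: H-D =  4 → E
  i= 1: H-P = 18 → S
  i= 2: N-A = 13 → N
  i= 3: U-Q =  4 → E
  i= 4: Y-G = 18 → S
  i= 5: U-H = 13 → N
  i= 6: X-T =  4 → E
  i= 7: A-I = 18 → S
  i= 8: T-G = 13 → N
  shifts repeat with period 3: ESN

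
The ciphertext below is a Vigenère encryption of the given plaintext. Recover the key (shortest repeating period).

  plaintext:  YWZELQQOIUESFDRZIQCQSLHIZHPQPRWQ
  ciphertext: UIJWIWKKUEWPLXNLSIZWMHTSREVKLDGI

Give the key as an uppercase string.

WMKSXGU

  i= 0: U-Y = 22 → W
  i= 1: I-W = 12 → M
  i= 2: J-Z = 10 → K
  i= 3: W-E = 18 → S
  i= 4: I-L = 23 → X
  i= 5: W-Q =  6 → G
  i= 6: K-Q = 20 → U
  i= 7: K-O = 22 → W
  i= 8: U-I = 12 → M
  i= 9: E-U = 10 → K
  i=10: W-E = 18 → S
  i=11: P-S = 23 → X
  i=12: L-F =  6 → G
  i=13: X-D = 20 → U
  i=14: N-R = 22 → W
  i=15: L-Z = 12 → M
  i=16: S-I = 10 → K
  i=17: I-Q = 18 → S
  i=18: Z-C = 23 → X
  i=19: W-Q =  6 → G
  i=20: M-S = 20 → U
  i=21: H-L = 22 → W
  i=22: T-H = 12 → M
  i=23: S-I = 10 → K
  i=24: R-Z = 18 → S
  i=25: E-H = 23 → X
  i=26: V-P =  6 → G
  i=27: K-Q = 20 → U
  i=28: L-P = 22 → W
  i=29: D-R = 12 → M
  i=30: G-W = 10 → K
  i=31: I-Q = 18 → S
  shifts repeat with period 7: WMKSXGU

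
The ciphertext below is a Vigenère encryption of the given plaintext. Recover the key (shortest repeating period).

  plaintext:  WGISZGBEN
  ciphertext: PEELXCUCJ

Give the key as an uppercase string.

  i= 0: P-W = 19 → T
  i= 1: E-G = 24 → Y
  i= 2: E-I = 22 → W
  i= 3: L-S = 19 → T
  i= 4: X-Z = 24 → Y
  i= 5: C-G = 22 → W
  i= 6: U-B = 19 → T
  i= 7: C-E = 24 → Y
  i= 8: J-N = 22 → W
  shifts repeat with period 3: TYW

TYW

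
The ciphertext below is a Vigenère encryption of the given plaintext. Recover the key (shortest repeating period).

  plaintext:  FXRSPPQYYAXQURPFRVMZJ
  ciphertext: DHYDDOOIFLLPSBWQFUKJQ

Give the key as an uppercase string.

YKHLOZ

  i= 0: D-F = 24 → Y
  i= 1: H-X = 10 → K
  i= 2: Y-R =  7 → H
  i= 3: D-S = 11 → L
  i= 4: D-P = 14 → O
  i= 5: O-P = 25 → Z
  i= 6: O-Q = 24 → Y
  i= 7: I-Y = 10 → K
  i= 8: F-Y =  7 → H
  i= 9: L-A = 11 → L
  i=10: L-X = 14 → O
  i=11: P-Q = 25 → Z
  i=12: S-U = 24 → Y
  i=13: B-R = 10 → K
  i=14: W-P =  7 → H
  i=15: Q-F = 11 → L
  i=16: F-R = 14 → O
  i=17: U-V = 25 → Z
  i=18: K-M = 24 → Y
  i=19: J-Z = 10 → K
  i=20: Q-J =  7 → H
  shifts repeat with period 6: YKHLOZ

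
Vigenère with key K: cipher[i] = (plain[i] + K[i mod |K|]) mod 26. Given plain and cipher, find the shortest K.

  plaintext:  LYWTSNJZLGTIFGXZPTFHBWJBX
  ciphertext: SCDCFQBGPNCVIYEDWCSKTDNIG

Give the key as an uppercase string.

HEHJNDS

  i= 0: S-L =  7 → H
  i= 1: C-Y =  4 → E
  i= 2: D-W =  7 → H
  i= 3: C-T =  9 → J
  i= 4: F-S = 13 → N
  i= 5: Q-N =  3 → D
  i= 6: B-J = 18 → S
  i= 7: G-Z =  7 → H
  i= 8: P-L =  4 → E
  i= 9: N-G =  7 → H
  i=10: C-T =  9 → J
  i=11: V-I = 13 → N
  i=12: I-F =  3 → D
  i=13: Y-G = 18 → S
  i=14: E-X =  7 → H
  i=15: D-Z =  4 → E
  i=16: W-P =  7 → H
  i=17: C-T =  9 → J
  i=18: S-F = 13 → N
  i=19: K-H =  3 → D
  i=20: T-B = 18 → S
  i=21: D-W =  7 → H
  i=22: N-J =  4 → E
  i=23: I-B =  7 → H
  i=24: G-X =  9 → J
  shifts repeat with period 7: HEHJNDS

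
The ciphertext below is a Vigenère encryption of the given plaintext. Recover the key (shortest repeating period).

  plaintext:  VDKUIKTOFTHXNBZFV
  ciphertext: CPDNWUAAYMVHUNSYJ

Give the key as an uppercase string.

  i= 0: C-V =  7 → H
  i= 1: P-D = 12 → M
  i= 2: D-K = 19 → T
  i= 3: N-U = 19 → T
  i= 4: W-I = 14 → O
  i= 5: U-K = 10 → K
  i= 6: A-T =  7 → H
  i= 7: A-O = 12 → M
  i= 8: Y-F = 19 → T
  i= 9: M-T = 19 → T
  i=10: V-H = 14 → O
  i=11: H-X = 10 → K
  i=12: U-N =  7 → H
  i=13: N-B = 12 → M
  i=14: S-Z = 19 → T
  i=15: Y-F = 19 → T
  i=16: J-V = 14 → O
  shifts repeat with period 6: HMTTOK

HMTTOK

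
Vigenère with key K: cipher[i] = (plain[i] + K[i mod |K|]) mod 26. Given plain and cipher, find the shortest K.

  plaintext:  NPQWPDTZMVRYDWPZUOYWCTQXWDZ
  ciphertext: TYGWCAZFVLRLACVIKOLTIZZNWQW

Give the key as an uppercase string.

  i= 0: T-N =  6 → G
  i= 1: Y-P =  9 → J
  i= 2: G-Q = 16 → Q
  i= 3: W-W =  0 → A
  i= 4: C-P = 13 → N
  i= 5: A-D = 23 → X
  i= 6: Z-T =  6 → G
  i= 7: F-Z =  6 → G
  i= 8: V-M =  9 → J
  i= 9: L-V = 16 → Q
  i=10: R-R =  0 → A
  i=11: L-Y = 13 → N
  i=12: A-D = 23 → X
  i=13: C-W =  6 → G
  i=14: V-P =  6 → G
  i=15: I-Z =  9 → J
  i=16: K-U = 16 → Q
  i=17: O-O =  0 → A
  i=18: L-Y = 13 → N
  i=19: T-W = 23 → X
  i=20: I-C =  6 → G
  i=21: Z-T =  6 → G
  i=22: Z-Q =  9 → J
  i=23: N-X = 16 → Q
  i=24: W-W =  0 → A
  i=25: Q-D = 13 → N
  i=26: W-Z = 23 → X
  shifts repeat with period 7: GJQANXG

GJQANXG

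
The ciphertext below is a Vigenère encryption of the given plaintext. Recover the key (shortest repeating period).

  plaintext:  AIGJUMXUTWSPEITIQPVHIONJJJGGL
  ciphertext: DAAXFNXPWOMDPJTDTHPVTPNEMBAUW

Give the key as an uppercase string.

  i= 0: D-A =  3 → D
  i= 1: A-I = 18 → S
  i= 2: A-G = 20 → U
  i= 3: X-J = 14 → O
  i= 4: F-U = 11 → L
  i= 5: N-M =  1 → B
  i= 6: X-X =  0 → A
  i= 7: P-U = 21 → V
  i= 8: W-T =  3 → D
  i= 9: O-W = 18 → S
  i=10: M-S = 20 → U
  i=11: D-P = 14 → O
  i=12: P-E = 11 → L
  i=13: J-I =  1 → B
  i=14: T-T =  0 → A
  i=15: D-I = 21 → V
  i=16: T-Q =  3 → D
  i=17: H-P = 18 → S
  i=18: P-V = 20 → U
  i=19: V-H = 14 → O
  i=20: T-I = 11 → L
  i=21: P-O =  1 → B
  i=22: N-N =  0 → A
  i=23: E-J = 21 → V
  i=24: M-J =  3 → D
  i=25: B-J = 18 → S
  i=26: A-G = 20 → U
  i=27: U-G = 14 → O
  i=28: W-L = 11 → L
  shifts repeat with period 8: DSUOLBAV

DSUOLBAV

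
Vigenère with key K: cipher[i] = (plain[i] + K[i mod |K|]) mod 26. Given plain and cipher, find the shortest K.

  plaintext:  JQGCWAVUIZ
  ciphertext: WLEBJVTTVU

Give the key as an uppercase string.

  i= 0: W-J = 13 → N
  i= 1: L-Q = 21 → V
  i= 2: E-G = 24 → Y
  i= 3: B-C = 25 → Z
  i= 4: J-W = 13 → N
  i= 5: V-A = 21 → V
  i= 6: T-V = 24 → Y
  i= 7: T-U = 25 → Z
  i= 8: V-I = 13 → N
  i= 9: U-Z = 21 → V
  shifts repeat with period 4: NVYZ

NVYZ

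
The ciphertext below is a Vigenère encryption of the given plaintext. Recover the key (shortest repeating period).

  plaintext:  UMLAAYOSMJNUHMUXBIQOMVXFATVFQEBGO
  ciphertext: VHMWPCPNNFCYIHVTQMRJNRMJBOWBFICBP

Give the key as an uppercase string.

  i= 0: V-U =  1 → B
  i= 1: H-M = 21 → V
  i= 2: M-L =  1 → B
  i= 3: W-A = 22 → W
  i= 4: P-A = 15 → P
  i= 5: C-Y =  4 → E
  i= 6: P-O =  1 → B
  i= 7: N-S = 21 → V
  i= 8: N-M =  1 → B
  i= 9: F-J = 22 → W
  i=10: C-N = 15 → P
  i=11: Y-U =  4 → E
  i=12: I-H =  1 → B
  i=13: H-M = 21 → V
  i=14: V-U =  1 → B
  i=15: T-X = 22 → W
  i=16: Q-B = 15 → P
  i=17: M-I =  4 → E
  i=18: R-Q =  1 → B
  i=19: J-O = 21 → V
  i=20: N-M =  1 → B
  i=21: R-V = 22 → W
  i=22: M-X = 15 → P
  i=23: J-F =  4 → E
  i=24: B-A =  1 → B
  i=25: O-T = 21 → V
  i=26: W-V =  1 → B
  i=27: B-F = 22 → W
  i=28: F-Q = 15 → P
  i=29: I-E =  4 → E
  i=30: C-B =  1 → B
  i=31: B-G = 21 → V
  i=32: P-O =  1 → B
  shifts repeat with period 6: BVBWPE

BVBWPE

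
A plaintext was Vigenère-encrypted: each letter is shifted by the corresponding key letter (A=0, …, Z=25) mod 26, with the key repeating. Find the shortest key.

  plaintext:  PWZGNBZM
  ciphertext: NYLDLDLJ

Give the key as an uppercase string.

YCMX

  i= 0: N-P = 24 → Y
  i= 1: Y-W =  2 → C
  i= 2: L-Z = 12 → M
  i= 3: D-G = 23 → X
  i= 4: L-N = 24 → Y
  i= 5: D-B =  2 → C
  i= 6: L-Z = 12 → M
  i= 7: J-M = 23 → X
  shifts repeat with period 4: YCMX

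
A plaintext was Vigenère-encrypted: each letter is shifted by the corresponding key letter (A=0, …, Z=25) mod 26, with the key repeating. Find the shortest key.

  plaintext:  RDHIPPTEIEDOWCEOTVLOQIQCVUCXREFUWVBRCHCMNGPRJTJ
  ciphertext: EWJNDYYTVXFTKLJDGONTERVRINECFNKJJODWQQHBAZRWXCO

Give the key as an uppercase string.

NTCFOJFP

  i= 0: E-R = 13 → N
  i= 1: W-D = 19 → T
  i= 2: J-H =  2 → C
  i= 3: N-I =  5 → F
  i= 4: D-P = 14 → O
  i= 5: Y-P =  9 → J
  i= 6: Y-T =  5 → F
  i= 7: T-E = 15 → P
  i= 8: V-I = 13 → N
  i= 9: X-E = 19 → T
  i=10: F-D =  2 → C
  i=11: T-O =  5 → F
  i=12: K-W = 14 → O
  i=13: L-C =  9 → J
  i=14: J-E =  5 → F
  i=15: D-O = 15 → P
  i=16: G-T = 13 → N
  i=17: O-V = 19 → T
  i=18: N-L =  2 → C
  i=19: T-O =  5 → F
  i=20: E-Q = 14 → O
  i=21: R-I =  9 → J
  i=22: V-Q =  5 → F
  i=23: R-C = 15 → P
  i=24: I-V = 13 → N
  i=25: N-U = 19 → T
  i=26: E-C =  2 → C
  i=27: C-X =  5 → F
  i=28: F-R = 14 → O
  i=29: N-E =  9 → J
  i=30: K-F =  5 → F
  i=31: J-U = 15 → P
  i=32: J-W = 13 → N
  i=33: O-V = 19 → T
  i=34: D-B =  2 → C
  i=35: W-R =  5 → F
  i=36: Q-C = 14 → O
  i=37: Q-H =  9 → J
  i=38: H-C =  5 → F
  i=39: B-M = 15 → P
  i=40: A-N = 13 → N
  i=41: Z-G = 19 → T
  i=42: R-P =  2 → C
  i=43: W-R =  5 → F
  i=44: X-J = 14 → O
  i=45: C-T =  9 → J
  i=46: O-J =  5 → F
  shifts repeat with period 8: NTCFOJFP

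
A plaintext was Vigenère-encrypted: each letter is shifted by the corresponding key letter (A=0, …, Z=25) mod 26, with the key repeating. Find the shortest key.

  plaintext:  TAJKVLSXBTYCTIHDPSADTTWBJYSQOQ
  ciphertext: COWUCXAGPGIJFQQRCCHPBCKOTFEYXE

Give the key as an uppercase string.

JONKHMI

  i= 0: C-T =  9 → J
  i= 1: O-A = 14 → O
  i= 2: W-J = 13 → N
  i= 3: U-K = 10 → K
  i= 4: C-V =  7 → H
  i= 5: X-L = 12 → M
  i= 6: A-S =  8 → I
  i= 7: G-X =  9 → J
  i= 8: P-B = 14 → O
  i= 9: G-T = 13 → N
  i=10: I-Y = 10 → K
  i=11: J-C =  7 → H
  i=12: F-T = 12 → M
  i=13: Q-I =  8 → I
  i=14: Q-H =  9 → J
  i=15: R-D = 14 → O
  i=16: C-P = 13 → N
  i=17: C-S = 10 → K
  i=18: H-A =  7 → H
  i=19: P-D = 12 → M
  i=20: B-T =  8 → I
  i=21: C-T =  9 → J
  i=22: K-W = 14 → O
  i=23: O-B = 13 → N
  i=24: T-J = 10 → K
  i=25: F-Y =  7 → H
  i=26: E-S = 12 → M
  i=27: Y-Q =  8 → I
  i=28: X-O =  9 → J
  i=29: E-Q = 14 → O
  shifts repeat with period 7: JONKHMI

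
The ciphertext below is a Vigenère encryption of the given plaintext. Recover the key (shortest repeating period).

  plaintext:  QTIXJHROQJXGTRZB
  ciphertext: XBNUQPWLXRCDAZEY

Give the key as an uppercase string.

  i= 0: X-Q =  7 → H
  i= 1: B-T =  8 → I
  i= 2: N-I =  5 → F
  i= 3: U-X = 23 → X
  i= 4: Q-J =  7 → H
  i= 5: P-H =  8 → I
  i= 6: W-R =  5 → F
  i= 7: L-O = 23 → X
  i= 8: X-Q =  7 → H
  i= 9: R-J =  8 → I
  i=10: C-X =  5 → F
  i=11: D-G = 23 → X
  i=12: A-T =  7 → H
  i=13: Z-R =  8 → I
  i=14: E-Z =  5 → F
  i=15: Y-B = 23 → X
  shifts repeat with period 4: HIFX

HIFX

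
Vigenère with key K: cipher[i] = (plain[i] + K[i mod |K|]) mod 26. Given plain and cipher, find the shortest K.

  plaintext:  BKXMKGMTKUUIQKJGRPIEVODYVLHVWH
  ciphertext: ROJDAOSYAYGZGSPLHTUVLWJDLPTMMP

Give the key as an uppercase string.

  i= 0: R-B = 16 → Q
  i= 1: O-K =  4 → E
  i= 2: J-X = 12 → M
  i= 3: D-M = 17 → R
  i= 4: A-K = 16 → Q
  i= 5: O-G =  8 → I
  i= 6: S-M =  6 → G
  i= 7: Y-T =  5 → F
  i= 8: A-K = 16 → Q
  i= 9: Y-U =  4 → E
  i=10: G-U = 12 → M
  i=11: Z-I = 17 → R
  i=12: G-Q = 16 → Q
  i=13: S-K =  8 → I
  i=14: P-J =  6 → G
  i=15: L-G =  5 → F
  i=16: H-R = 16 → Q
  i=17: T-P =  4 → E
  i=18: U-I = 12 → M
  i=19: V-E = 17 → R
  i=20: L-V = 16 → Q
  i=21: W-O =  8 → I
  i=22: J-D =  6 → G
  i=23: D-Y =  5 → F
  i=24: L-V = 16 → Q
  i=25: P-L =  4 → E
  i=26: T-H = 12 → M
  i=27: M-V = 17 → R
  i=28: M-W = 16 → Q
  i=29: P-H =  8 → I
  shifts repeat with period 8: QEMRQIGF

QEMRQIGF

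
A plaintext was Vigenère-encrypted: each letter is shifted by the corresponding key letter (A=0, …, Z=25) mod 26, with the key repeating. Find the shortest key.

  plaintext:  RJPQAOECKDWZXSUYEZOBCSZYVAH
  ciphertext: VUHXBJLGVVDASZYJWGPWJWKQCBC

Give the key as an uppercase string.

ELSHBVH

  i= 0: V-R =  4 → E
  i= 1: U-J = 11 → L
  i= 2: H-P = 18 → S
  i= 3: X-Q =  7 → H
  i= 4: B-A =  1 → B
  i= 5: J-O = 21 → V
  i= 6: L-E =  7 → H
  i= 7: G-C =  4 → E
  i= 8: V-K = 11 → L
  i= 9: V-D = 18 → S
  i=10: D-W =  7 → H
  i=11: A-Z =  1 → B
  i=12: S-X = 21 → V
  i=13: Z-S =  7 → H
  i=14: Y-U =  4 → E
  i=15: J-Y = 11 → L
  i=16: W-E = 18 → S
  i=17: G-Z =  7 → H
  i=18: P-O =  1 → B
  i=19: W-B = 21 → V
  i=20: J-C =  7 → H
  i=21: W-S =  4 → E
  i=22: K-Z = 11 → L
  i=23: Q-Y = 18 → S
  i=24: C-V =  7 → H
  i=25: B-A =  1 → B
  i=26: C-H = 21 → V
  shifts repeat with period 7: ELSHBVH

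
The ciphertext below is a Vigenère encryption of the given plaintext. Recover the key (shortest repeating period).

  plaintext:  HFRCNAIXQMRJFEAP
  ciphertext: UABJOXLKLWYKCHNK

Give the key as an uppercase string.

NVKHBXD

  i= 0: U-H = 13 → N
  i= 1: A-F = 21 → V
  i= 2: B-R = 10 → K
  i= 3: J-C =  7 → H
  i= 4: O-N =  1 → B
  i= 5: X-A = 23 → X
  i= 6: L-I =  3 → D
  i= 7: K-X = 13 → N
  i= 8: L-Q = 21 → V
  i= 9: W-M = 10 → K
  i=10: Y-R =  7 → H
  i=11: K-J =  1 → B
  i=12: C-F = 23 → X
  i=13: H-E =  3 → D
  i=14: N-A = 13 → N
  i=15: K-P = 21 → V
  shifts repeat with period 7: NVKHBXD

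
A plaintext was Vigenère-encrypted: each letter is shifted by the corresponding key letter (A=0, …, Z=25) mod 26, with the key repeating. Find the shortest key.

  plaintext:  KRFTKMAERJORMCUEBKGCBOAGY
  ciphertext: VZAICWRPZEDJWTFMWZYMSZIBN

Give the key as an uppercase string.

LIVPSKR

  i= 0: V-K = 11 → L
  i= 1: Z-R =  8 → I
  i= 2: A-F = 21 → V
  i= 3: I-T = 15 → P
  i= 4: C-K = 18 → S
  i= 5: W-M = 10 → K
  i= 6: R-A = 17 → R
  i= 7: P-E = 11 → L
  i= 8: Z-R =  8 → I
  i= 9: E-J = 21 → V
  i=10: D-O = 15 → P
  i=11: J-R = 18 → S
  i=12: W-M = 10 → K
  i=13: T-C = 17 → R
  i=14: F-U = 11 → L
  i=15: M-E =  8 → I
  i=16: W-B = 21 → V
  i=17: Z-K = 15 → P
  i=18: Y-G = 18 → S
  i=19: M-C = 10 → K
  i=20: S-B = 17 → R
  i=21: Z-O = 11 → L
  i=22: I-A =  8 → I
  i=23: B-G = 21 → V
  i=24: N-Y = 15 → P
  shifts repeat with period 7: LIVPSKR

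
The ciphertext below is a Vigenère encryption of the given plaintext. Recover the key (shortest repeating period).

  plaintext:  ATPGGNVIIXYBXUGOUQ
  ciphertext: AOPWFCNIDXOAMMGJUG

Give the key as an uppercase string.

AVAQZPS

  i= 0: A-A =  0 → A
  i= 1: O-T = 21 → V
  i= 2: P-P =  0 → A
  i= 3: W-G = 16 → Q
  i= 4: F-G = 25 → Z
  i= 5: C-N = 15 → P
  i= 6: N-V = 18 → S
  i= 7: I-I =  0 → A
  i= 8: D-I = 21 → V
  i= 9: X-X =  0 → A
  i=10: O-Y = 16 → Q
  i=11: A-B = 25 → Z
  i=12: M-X = 15 → P
  i=13: M-U = 18 → S
  i=14: G-G =  0 → A
  i=15: J-O = 21 → V
  i=16: U-U =  0 → A
  i=17: G-Q = 16 → Q
  shifts repeat with period 7: AVAQZPS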